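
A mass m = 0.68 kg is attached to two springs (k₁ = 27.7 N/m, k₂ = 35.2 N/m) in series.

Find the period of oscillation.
k_eq = k₁k₂/(k₁+k₂) = 15.5 N/m
T = 2π√(m/k_eq) = 2π√(0.68/15.5) = 1.316 s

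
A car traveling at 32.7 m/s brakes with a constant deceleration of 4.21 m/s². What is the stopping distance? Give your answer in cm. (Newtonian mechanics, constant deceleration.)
d = v₀² / (2a) (with unit conversion) = 12700.0 cm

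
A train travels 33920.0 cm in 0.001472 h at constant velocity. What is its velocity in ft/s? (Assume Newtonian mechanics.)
v = d/t (with unit conversion) = 210.0 ft/s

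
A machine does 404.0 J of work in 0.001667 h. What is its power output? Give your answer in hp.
P = W/t = 404 J / 6.001 s = 67.32 W = 0.09028 hp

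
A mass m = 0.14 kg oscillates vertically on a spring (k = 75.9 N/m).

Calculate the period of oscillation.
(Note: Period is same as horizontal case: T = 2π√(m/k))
T = 2π√(m/k) = 2π√(0.14/75.9) = 0.2699 s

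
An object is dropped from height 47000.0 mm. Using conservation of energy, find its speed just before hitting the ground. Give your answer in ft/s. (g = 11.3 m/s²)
mgh = ½mv² → v = √(2gh) = √(2×11.3×47) = 32.59 m/s = 106.9 ft/s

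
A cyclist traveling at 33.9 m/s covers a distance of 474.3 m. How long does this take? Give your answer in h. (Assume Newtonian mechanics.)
t = d/v (with unit conversion) = 0.003886 h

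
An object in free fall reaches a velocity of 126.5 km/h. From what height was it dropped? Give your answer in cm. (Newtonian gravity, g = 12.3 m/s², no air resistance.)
h = v²/(2g) (with unit conversion) = 5019.0 cm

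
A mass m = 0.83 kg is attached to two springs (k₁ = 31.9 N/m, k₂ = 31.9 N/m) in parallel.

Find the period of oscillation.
k_eq = k₁+k₂ = 63.8 N/m
T = 2π√(m/k_eq) = 2π√(0.83/63.8) = 0.7167 s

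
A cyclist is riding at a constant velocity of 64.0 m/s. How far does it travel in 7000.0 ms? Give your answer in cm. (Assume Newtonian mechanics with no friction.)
d = vt (with unit conversion) = 44800.0 cm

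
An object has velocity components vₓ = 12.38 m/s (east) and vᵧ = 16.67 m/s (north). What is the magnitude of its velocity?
|v| = √(vₓ² + vᵧ²) = √(12.38² + 16.67²) = √(431.153) = 20.76 m/s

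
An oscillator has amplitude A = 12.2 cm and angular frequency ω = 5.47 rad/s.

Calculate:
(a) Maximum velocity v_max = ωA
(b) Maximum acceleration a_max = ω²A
v_max = ωA = 5.47×0.122 = 0.6673 m/s
a_max = ω²A = 5.47²×0.122 = 3.65 m/s²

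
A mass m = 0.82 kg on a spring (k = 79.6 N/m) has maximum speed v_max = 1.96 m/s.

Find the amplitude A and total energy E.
½mv²_max = ½kA² → A = v_max√(m/k) = 1.96×√(0.82/79.6) = 0.1989 m = 19.89 cm
E = ½mv²_max = ½×0.82×1.96² = 1.575 J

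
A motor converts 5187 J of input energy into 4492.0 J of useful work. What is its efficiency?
η = W_out/W_in = 4492.0/5187 = 0.866 = 86.6%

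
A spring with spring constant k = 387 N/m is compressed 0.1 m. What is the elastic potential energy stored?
PE = ½kx² = ½×387×0.1² = 1.935 J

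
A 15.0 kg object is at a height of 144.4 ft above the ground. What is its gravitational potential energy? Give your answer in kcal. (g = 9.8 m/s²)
PE = mgh = 15 kg × 9.8 m/s² × 44.01 m = 6470 J = 1.546 kcal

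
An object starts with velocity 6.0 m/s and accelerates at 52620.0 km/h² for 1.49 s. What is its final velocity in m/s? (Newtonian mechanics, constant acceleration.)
v = v₀ + at (with unit conversion) = 12.05 m/s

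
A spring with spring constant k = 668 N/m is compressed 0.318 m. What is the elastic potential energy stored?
PE = ½kx² = ½×668×0.318² = 33.78 J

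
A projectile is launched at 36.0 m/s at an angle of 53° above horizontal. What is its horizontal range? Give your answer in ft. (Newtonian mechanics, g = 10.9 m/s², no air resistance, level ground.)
R = v₀² sin(2θ) / g (with unit conversion) = 375.0 ft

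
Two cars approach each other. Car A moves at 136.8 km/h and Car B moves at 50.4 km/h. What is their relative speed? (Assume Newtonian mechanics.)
v_rel = v_A + v_B = 136.8 + 50.4 = 187.2 km/h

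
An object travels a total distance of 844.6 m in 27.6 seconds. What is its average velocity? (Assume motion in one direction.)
v_avg = Δd / Δt = 844.6 / 27.6 = 30.6 m/s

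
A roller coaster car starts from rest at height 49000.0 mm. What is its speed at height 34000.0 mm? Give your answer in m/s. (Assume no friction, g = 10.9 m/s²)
mgh₁ = ½mv₂² + mgh₂ → v₂ = √(2g(h₁−h₂)) = √(2×10.9×(49−34)) = 18.08 m/s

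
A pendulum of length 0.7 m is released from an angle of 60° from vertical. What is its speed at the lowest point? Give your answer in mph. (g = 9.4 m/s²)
h = L(1 − cosθ) = 0.7×(1 − cos60°) = 0.35 m
v = √(2gh) = √(2×9.4×0.35) = 2.565 m/s = 5.738 mph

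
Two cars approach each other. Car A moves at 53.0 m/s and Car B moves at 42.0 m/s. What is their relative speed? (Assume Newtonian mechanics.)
v_rel = v_A + v_B = 53.0 + 42.0 = 95.0 m/s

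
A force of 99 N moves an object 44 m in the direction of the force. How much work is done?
W = Fd = 99×44 = 4356.0 J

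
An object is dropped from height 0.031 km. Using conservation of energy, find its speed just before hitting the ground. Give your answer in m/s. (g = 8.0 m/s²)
mgh = ½mv² → v = √(2gh) = √(2×8.0×31) = 22.27 m/s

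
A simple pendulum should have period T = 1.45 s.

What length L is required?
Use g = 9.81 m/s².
T = 2π√(L/g) → L = g(T/2π)² = 9.81×(1.45/2π)² = 0.5225 m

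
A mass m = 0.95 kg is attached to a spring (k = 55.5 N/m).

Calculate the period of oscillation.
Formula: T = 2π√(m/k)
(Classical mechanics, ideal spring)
T = 2π√(m/k) = 2π√(0.95/55.5) = 0.822 s; f = 1/T = 1.216 Hz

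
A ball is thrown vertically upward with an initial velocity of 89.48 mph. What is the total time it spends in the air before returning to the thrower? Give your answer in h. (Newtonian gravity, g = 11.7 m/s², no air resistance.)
t_total = 2v₀/g (with unit conversion) = 0.001899 h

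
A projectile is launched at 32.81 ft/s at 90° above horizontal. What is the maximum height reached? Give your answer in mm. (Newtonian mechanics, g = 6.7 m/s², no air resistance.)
H = v₀²sin²(θ)/(2g) (with unit conversion) = 7463.0 mm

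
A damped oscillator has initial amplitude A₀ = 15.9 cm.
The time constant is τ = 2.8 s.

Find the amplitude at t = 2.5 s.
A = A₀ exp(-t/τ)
A = A₀ exp(−t/τ) = 15.9×exp(−2.5/2.8) = 6.511 cm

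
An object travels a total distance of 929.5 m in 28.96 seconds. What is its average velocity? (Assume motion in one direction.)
v_avg = Δd / Δt = 929.5 / 28.96 = 32.1 m/s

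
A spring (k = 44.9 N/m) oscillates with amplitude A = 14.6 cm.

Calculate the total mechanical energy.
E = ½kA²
E = ½kA² = ½×44.9×(0.146)² = 0.4785 J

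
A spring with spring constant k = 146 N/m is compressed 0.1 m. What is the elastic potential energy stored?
PE = ½kx² = ½×146×0.1² = 0.73 J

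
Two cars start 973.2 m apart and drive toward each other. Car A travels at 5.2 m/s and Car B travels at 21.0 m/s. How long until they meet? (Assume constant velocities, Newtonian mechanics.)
Combined speed: v_combined = 5.2 + 21.0 = 26.2 m/s
Time to meet: t = d/26.2 = 973.2/26.2 = 37.15 s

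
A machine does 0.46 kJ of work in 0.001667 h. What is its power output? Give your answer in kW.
P = W/t = 460 J / 6.001 s = 76.65 W = 0.07665 kW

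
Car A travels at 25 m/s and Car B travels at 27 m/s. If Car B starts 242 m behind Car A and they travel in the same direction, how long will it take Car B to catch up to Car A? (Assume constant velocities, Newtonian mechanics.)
Relative speed: v_rel = 27 - 25 = 2 m/s
Time to catch: t = d₀/v_rel = 242/2 = 121.0 s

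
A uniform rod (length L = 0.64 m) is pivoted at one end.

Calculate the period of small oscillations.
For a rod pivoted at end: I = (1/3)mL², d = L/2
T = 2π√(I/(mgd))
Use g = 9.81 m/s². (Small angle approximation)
I/m = (1/3)L² = 0.1365 m²; d = L/2 = 0.32 m
T = 2π√(I/(mgd)) = 2π√(0.1365/(9.81×0.32)) = 1.31 s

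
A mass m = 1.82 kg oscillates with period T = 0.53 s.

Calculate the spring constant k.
T = 2π√(m/k) → k = m(2π/T)² = 1.82×(2π/0.53)² = 255.8 N/m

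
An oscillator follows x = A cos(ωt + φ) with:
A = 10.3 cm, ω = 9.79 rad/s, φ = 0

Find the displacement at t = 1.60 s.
x = A cos(ωt + φ) = 10.3×cos(9.79×1.6 + 0) = -10.29 cm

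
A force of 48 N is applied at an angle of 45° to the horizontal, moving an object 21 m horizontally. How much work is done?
W = Fd cosθ = 48×21×cos(45°) = 712.76 J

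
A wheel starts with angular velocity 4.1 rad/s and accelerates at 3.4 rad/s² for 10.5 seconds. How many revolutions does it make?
θ = ω₀t + ½αt² = 4.1×10.5 + ½×3.4×10.5² = 230.47 rad
Revolutions = θ/(2π) = 230.47/(2π) = 36.68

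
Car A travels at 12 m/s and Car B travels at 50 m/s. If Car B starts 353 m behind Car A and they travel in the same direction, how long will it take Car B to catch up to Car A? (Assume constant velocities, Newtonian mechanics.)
Relative speed: v_rel = 50 - 12 = 38 m/s
Time to catch: t = d₀/v_rel = 353/38 = 9.29 s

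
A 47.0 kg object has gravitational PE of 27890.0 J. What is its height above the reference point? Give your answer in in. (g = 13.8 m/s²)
PE = mgh → h = PE/(mg) = 2.789e+04 J / (47 kg × 13.8 m/s²) = 43 m = 1693.0 in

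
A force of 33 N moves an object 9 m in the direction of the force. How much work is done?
W = Fd = 33×9 = 297.0 J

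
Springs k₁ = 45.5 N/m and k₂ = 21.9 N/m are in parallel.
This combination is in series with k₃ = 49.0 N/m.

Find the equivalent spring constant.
k₁₂ = k₁ + k₂ = 67.4 N/m (parallel)
1/k_eq = 1/k₁₂ + 1/k₃ → k_eq = 28.37 N/m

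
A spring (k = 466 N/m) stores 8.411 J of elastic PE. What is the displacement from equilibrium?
PE = ½kx² → x = √(2PE/k) = √(2×8.411/466) = 0.19 m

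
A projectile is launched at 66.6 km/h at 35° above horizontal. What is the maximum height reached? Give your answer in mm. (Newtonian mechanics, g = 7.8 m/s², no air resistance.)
H = v₀²sin²(θ)/(2g) (with unit conversion) = 7218.0 mm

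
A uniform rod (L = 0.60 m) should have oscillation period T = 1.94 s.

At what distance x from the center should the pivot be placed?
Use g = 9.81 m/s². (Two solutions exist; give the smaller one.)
T = 2π√((L²/12 + x²)/(gx)). Let c = T²g/(4π²) = 0.9352.
x² − cx + L²/12 = 0 → x = (c − √(c² − L²/3))/2 = 0.03326 m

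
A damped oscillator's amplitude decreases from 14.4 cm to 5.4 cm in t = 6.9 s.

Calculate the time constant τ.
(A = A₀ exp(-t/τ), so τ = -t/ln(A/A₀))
A/A₀ = 5.4/14.4 = 0.375; ln(A/A₀) = -0.9808
τ = −t/ln(A/A₀) = −6.9/-0.9808 = 7.035 s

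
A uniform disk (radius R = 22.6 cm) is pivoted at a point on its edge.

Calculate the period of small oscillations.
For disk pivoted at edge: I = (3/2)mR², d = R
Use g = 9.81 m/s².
I/m = (3/2)R² = 0.07661 m²; d = R = 0.226 m
T = 2π√((3/2)R²/(gR)) = 2π√(3R/(2g)) = 1.168 s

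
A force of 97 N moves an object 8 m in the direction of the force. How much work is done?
W = Fd = 97×8 = 776.0 J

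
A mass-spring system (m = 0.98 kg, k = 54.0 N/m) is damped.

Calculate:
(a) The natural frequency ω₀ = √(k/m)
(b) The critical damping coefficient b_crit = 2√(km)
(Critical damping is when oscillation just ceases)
ω₀ = √(k/m) = √(54.0/0.98) = 7.423 rad/s
b_crit = 2√(km) = 2√(54.0×0.98) = 14.55 kg/s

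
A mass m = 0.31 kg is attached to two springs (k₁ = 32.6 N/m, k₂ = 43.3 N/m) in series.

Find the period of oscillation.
k_eq = k₁k₂/(k₁+k₂) = 18.6 N/m
T = 2π√(m/k_eq) = 2π√(0.31/18.6) = 0.8112 s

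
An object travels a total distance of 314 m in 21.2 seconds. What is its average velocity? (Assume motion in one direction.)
v_avg = Δd / Δt = 314 / 21.2 = 14.81 m/s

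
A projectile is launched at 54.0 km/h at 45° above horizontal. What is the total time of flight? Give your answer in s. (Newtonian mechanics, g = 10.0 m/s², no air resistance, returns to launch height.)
T = 2v₀sin(θ)/g (with unit conversion) = 2.121 s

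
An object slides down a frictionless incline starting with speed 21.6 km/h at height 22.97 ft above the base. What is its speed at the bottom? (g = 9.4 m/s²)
½mv₀² + mgh = ½mv² → v = √(v₀² + 2gh) = √(6² + 2×9.4×7.001) = 12.95 m/s = 46.61 km/h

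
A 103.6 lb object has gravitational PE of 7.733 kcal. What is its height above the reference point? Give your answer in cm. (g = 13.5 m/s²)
PE = mgh → h = PE/(mg) = 3.235e+04 J / (46.99 kg × 13.5 m/s²) = 51 m = 5100.0 cm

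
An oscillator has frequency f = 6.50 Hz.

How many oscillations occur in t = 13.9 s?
n = f×t = 6.5×13.9 = 90.35 oscillations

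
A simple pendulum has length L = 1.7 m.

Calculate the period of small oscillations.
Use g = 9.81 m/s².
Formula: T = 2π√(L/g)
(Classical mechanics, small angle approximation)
T = 2π√(L/g) = 2π√(1.7/9.81) = 2.616 s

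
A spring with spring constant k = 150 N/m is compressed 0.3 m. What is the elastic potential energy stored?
PE = ½kx² = ½×150×0.3² = 6.75 J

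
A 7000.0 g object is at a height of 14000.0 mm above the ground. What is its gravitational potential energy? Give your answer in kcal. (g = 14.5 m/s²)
PE = mgh = 7 kg × 14.5 m/s² × 14 m = 1421 J = 0.3396 kcal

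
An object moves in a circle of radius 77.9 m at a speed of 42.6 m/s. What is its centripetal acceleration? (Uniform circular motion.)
a_c = v²/r = 42.6²/77.9 = 1814.76/77.9 = 23.3 m/s²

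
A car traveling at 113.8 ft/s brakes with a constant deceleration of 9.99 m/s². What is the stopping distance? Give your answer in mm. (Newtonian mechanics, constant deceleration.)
d = v₀² / (2a) (with unit conversion) = 60220.0 mm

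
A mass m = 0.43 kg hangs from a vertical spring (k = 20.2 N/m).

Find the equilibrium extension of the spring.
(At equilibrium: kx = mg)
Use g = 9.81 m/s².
x_eq = mg/k = 0.43×9.81/20.2 = 0.2088 m = 20.88 cm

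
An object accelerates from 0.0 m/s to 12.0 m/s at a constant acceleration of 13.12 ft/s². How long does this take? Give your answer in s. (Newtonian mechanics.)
t = (v - v₀)/a (with unit conversion) = 3.001 s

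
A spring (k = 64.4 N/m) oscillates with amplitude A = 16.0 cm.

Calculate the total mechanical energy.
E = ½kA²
E = ½kA² = ½×64.4×(0.16)² = 0.8243 J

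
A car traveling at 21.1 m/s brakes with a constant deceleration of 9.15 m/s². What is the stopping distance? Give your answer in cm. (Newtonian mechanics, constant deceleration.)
d = v₀² / (2a) (with unit conversion) = 2433.0 cm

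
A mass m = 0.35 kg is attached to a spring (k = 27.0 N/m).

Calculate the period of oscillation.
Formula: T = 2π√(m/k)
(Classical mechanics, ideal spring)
T = 2π√(m/k) = 2π√(0.35/27.0) = 0.7154 s; f = 1/T = 1.398 Hz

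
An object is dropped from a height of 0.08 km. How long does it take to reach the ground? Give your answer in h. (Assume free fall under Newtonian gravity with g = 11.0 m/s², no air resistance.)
t = √(2h/g) (with unit conversion) = 0.001059 h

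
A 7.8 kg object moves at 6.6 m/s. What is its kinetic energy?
KE = ½mv² = ½×7.8×6.6² = 169.884 J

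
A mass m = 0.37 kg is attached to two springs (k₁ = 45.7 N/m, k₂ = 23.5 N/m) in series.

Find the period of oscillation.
k_eq = k₁k₂/(k₁+k₂) = 15.52 N/m
T = 2π√(m/k_eq) = 2π√(0.37/15.52) = 0.9702 s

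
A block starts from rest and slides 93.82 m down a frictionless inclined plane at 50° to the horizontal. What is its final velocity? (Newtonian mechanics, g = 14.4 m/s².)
a = g sin(θ) = 14.4 × sin(50°) = 11.03 m/s²
v = √(2ad) = √(2 × 11.03 × 93.82) = 45.5 m/s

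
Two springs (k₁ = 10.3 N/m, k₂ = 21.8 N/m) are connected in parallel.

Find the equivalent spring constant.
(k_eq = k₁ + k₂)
k_eq = k₁ + k₂ = 10.3 + 21.8 = 32.1 N/m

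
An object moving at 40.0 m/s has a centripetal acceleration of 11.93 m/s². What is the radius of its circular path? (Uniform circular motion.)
r = v²/a_c = 40.0²/11.93 = 134.12 m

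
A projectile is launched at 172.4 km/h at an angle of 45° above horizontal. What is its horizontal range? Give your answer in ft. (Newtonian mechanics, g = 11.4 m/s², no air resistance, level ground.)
R = v₀² sin(2θ) / g (with unit conversion) = 660.0 ft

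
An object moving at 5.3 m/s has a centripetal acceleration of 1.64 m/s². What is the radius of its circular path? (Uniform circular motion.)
r = v²/a_c = 5.3²/1.64 = 17.13 m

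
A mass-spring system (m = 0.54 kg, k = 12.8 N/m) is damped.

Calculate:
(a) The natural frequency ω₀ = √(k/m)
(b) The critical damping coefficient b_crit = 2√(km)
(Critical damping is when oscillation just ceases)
ω₀ = √(k/m) = √(12.8/0.54) = 4.869 rad/s
b_crit = 2√(km) = 2√(12.8×0.54) = 5.258 kg/s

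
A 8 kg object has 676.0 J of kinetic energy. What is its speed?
KE = ½mv² → v = √(2KE/m) = √(2×676.0/8) = 13.0 m/s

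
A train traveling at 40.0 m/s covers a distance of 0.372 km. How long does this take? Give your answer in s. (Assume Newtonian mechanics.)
t = d/v (with unit conversion) = 9.3 s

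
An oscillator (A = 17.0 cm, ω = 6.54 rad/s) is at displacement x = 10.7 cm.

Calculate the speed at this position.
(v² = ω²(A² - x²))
v = ω√(A² − x²) = 6.54×√(0.17² − 0.107²) = 0.8639 m/s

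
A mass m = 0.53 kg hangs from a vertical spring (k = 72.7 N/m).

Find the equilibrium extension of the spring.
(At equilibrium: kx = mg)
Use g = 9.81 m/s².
x_eq = mg/k = 0.53×9.81/72.7 = 0.07152 m = 7.152 cm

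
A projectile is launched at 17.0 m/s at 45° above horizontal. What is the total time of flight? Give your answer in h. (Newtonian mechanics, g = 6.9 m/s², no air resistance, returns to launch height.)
T = 2v₀sin(θ)/g (with unit conversion) = 0.0009679 h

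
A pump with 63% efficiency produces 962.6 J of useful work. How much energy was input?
W_in = W_out/η = 962.6/0.63 = 1527.9 J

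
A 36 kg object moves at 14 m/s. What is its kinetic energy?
KE = ½mv² = ½×36×14² = 3528.0 J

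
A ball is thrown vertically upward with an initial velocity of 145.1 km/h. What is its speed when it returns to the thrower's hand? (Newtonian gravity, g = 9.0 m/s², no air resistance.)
By conservation of energy, the ball returns at the same speed = 145.1 km/h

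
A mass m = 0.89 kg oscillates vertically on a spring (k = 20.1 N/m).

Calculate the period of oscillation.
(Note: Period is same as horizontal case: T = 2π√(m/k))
T = 2π√(m/k) = 2π√(0.89/20.1) = 1.322 s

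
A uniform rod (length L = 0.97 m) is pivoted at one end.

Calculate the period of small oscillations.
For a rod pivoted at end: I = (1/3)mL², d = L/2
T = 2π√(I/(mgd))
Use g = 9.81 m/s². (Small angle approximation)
I/m = (1/3)L² = 0.3136 m²; d = L/2 = 0.485 m
T = 2π√(I/(mgd)) = 2π√(0.3136/(9.81×0.485)) = 1.613 s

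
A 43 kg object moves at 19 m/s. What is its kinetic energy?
KE = ½mv² = ½×43×19² = 7761.5 J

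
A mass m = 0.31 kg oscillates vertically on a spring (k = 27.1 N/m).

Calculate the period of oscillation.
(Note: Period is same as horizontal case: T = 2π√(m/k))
T = 2π√(m/k) = 2π√(0.31/27.1) = 0.672 s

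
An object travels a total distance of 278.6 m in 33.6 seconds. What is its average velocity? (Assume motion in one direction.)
v_avg = Δd / Δt = 278.6 / 33.6 = 8.29 m/s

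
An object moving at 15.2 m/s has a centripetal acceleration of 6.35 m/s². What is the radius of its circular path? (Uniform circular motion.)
r = v²/a_c = 15.2²/6.35 = 36.38 m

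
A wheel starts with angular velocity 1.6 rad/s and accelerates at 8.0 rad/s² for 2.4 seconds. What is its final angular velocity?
ω = ω₀ + αt = 1.6 + 8.0 × 2.4 = 20.8 rad/s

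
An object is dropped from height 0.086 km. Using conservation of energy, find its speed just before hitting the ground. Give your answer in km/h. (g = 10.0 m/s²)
mgh = ½mv² → v = √(2gh) = √(2×10.0×86) = 41.47 m/s = 149.3 km/h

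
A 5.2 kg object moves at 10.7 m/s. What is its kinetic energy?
KE = ½mv² = ½×5.2×10.7² = 297.674 J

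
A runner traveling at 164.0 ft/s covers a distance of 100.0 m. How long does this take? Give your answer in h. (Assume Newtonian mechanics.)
t = d/v (with unit conversion) = 0.0005557 h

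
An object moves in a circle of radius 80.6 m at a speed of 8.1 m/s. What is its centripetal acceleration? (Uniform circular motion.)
a_c = v²/r = 8.1²/80.6 = 65.61/80.6 = 0.81 m/s²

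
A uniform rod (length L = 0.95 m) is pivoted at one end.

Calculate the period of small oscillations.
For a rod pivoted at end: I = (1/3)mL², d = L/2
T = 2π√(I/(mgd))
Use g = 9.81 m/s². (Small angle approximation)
I/m = (1/3)L² = 0.3008 m²; d = L/2 = 0.475 m
T = 2π√(I/(mgd)) = 2π√(0.3008/(9.81×0.475)) = 1.596 s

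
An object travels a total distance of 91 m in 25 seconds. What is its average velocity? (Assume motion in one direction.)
v_avg = Δd / Δt = 91 / 25 = 3.64 m/s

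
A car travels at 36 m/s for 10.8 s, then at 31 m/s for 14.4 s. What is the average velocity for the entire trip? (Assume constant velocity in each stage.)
d₁ = v₁t₁ = 36 × 10.8 = 388.8 m
d₂ = v₂t₂ = 31 × 14.4 = 446.4 m
d_total = 835.2 m, t_total = 25.2 s
v_avg = d_total/t_total = 835.2/25.2 = 33.14 m/s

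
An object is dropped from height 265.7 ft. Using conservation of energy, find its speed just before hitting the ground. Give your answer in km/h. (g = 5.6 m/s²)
mgh = ½mv² → v = √(2gh) = √(2×5.6×80.99) = 30.12 m/s = 108.4 km/h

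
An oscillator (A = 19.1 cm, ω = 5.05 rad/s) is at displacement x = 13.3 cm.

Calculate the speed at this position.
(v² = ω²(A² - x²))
v = ω√(A² − x²) = 5.05×√(0.191² − 0.133²) = 0.6923 m/s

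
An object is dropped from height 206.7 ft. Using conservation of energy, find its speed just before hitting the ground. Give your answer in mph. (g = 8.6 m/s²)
mgh = ½mv² → v = √(2gh) = √(2×8.6×63) = 32.92 m/s = 73.64 mph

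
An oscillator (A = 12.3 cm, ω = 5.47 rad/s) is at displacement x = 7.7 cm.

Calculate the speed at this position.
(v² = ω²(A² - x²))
v = ω√(A² − x²) = 5.47×√(0.123² − 0.077²) = 0.5247 m/s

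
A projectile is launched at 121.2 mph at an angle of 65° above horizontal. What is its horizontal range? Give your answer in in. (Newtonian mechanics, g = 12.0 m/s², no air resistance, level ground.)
R = v₀² sin(2θ) / g (with unit conversion) = 7378.0 in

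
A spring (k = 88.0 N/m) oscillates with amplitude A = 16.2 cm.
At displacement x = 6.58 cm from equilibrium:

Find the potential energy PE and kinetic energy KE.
E_total = ½kA² = ½×88.0×(0.162)² = 1.155 J
PE = ½kx² = ½×88.0×(0.0658)² = 0.1905 J
KE = E_total − PE = 0.9642 J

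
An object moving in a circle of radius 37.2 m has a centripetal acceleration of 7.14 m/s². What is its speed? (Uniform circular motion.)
v = √(a_c × r) = √(7.14 × 37.2) = 16.3 m/s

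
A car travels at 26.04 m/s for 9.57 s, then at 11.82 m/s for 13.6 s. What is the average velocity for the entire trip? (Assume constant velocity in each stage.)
d₁ = v₁t₁ = 26.04 × 9.57 = 249.203 m
d₂ = v₂t₂ = 11.82 × 13.6 = 160.752 m
d_total = 409.95 m, t_total = 23.17 s
v_avg = d_total/t_total = 409.95/23.17 = 17.69 m/s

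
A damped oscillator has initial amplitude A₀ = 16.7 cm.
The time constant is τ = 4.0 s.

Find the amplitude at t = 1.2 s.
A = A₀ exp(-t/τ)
A = A₀ exp(−t/τ) = 16.7×exp(−1.2/4.0) = 12.37 cm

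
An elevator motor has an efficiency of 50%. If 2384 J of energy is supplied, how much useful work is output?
W_out = η × W_in = 0.5 × 2384 = 1192.0 J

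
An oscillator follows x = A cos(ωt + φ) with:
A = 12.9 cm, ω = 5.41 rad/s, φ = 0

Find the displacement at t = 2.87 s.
x = A cos(ωt + φ) = 12.9×cos(5.41×2.87 + 0) = -12.69 cm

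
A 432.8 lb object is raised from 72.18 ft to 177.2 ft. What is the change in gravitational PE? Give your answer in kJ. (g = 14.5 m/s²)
ΔPE = mg(h₂ − h₁) = 196.3 kg × 14.5 m/s² × (54.01 − 22) m = 9.112e+04 J = 91.12 kJ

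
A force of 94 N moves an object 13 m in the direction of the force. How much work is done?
W = Fd = 94×13 = 1222.0 J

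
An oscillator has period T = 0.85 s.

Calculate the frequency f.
f = 1/T = 1/0.85 = 1.176 Hz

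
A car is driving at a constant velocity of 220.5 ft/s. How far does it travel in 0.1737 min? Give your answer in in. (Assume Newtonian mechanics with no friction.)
d = vt (with unit conversion) = 27580.0 in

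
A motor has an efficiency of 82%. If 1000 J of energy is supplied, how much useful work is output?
W_out = η × W_in = 0.82 × 1000 = 820.0 J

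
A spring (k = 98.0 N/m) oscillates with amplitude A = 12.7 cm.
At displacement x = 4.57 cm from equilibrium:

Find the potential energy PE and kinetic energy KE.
E_total = ½kA² = ½×98.0×(0.127)² = 0.7903 J
PE = ½kx² = ½×98.0×(0.0457)² = 0.1023 J
KE = E_total − PE = 0.688 J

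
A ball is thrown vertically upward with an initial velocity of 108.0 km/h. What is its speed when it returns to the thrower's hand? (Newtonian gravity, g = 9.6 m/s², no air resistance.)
By conservation of energy, the ball returns at the same speed = 108.0 km/h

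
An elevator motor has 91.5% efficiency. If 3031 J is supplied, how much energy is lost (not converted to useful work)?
W_out = η × W_in = 0.915×3031 = 2773.4 J
W_lost = W_in − W_out = 3031 − 2773.4 = 257.63 J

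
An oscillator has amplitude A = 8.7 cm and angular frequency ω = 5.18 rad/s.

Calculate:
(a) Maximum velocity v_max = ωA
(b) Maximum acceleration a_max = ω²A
v_max = ωA = 5.18×0.087 = 0.4507 m/s
a_max = ω²A = 5.18²×0.087 = 2.334 m/s²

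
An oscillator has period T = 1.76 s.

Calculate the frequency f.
f = 1/T = 1/1.76 = 0.5682 Hz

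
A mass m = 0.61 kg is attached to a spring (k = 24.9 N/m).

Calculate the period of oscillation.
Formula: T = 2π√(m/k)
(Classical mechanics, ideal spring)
T = 2π√(m/k) = 2π√(0.61/24.9) = 0.9834 s; f = 1/T = 1.017 Hz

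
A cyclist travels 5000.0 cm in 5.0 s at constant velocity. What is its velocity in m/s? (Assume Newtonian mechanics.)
v = d/t (with unit conversion) = 10.0 m/s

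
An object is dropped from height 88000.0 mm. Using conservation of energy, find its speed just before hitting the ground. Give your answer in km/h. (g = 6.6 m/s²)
mgh = ½mv² → v = √(2gh) = √(2×6.6×88) = 34.08 m/s = 122.7 km/h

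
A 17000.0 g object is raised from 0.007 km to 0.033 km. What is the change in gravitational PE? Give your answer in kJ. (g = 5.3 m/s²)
ΔPE = mg(h₂ − h₁) = 17 kg × 5.3 m/s² × (33 − 7) m = 2343 J = 2.343 kJ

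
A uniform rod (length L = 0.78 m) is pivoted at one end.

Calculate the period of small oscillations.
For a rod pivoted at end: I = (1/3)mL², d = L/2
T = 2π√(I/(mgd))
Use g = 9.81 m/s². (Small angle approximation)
I/m = (1/3)L² = 0.2028 m²; d = L/2 = 0.39 m
T = 2π√(I/(mgd)) = 2π√(0.2028/(9.81×0.39)) = 1.447 s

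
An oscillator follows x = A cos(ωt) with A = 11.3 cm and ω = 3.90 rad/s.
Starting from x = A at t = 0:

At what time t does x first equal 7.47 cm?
cos(ωt) = x/A = 7.47/11.3 = 0.6611
ωt = arccos(0.6611) = 0.8486 rad
t = 0.8486/3.9 = 0.2176 s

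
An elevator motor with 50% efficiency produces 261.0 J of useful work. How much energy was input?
W_in = W_out/η = 261.0/0.5 = 522.0 J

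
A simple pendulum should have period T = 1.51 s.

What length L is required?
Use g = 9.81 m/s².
T = 2π√(L/g) → L = g(T/2π)² = 9.81×(1.51/2π)² = 0.5666 m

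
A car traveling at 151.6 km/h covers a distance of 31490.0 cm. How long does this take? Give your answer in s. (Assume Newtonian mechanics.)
t = d/v (with unit conversion) = 7.478 s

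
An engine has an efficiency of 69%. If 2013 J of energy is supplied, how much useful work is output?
W_out = η × W_in = 0.69 × 2013 = 1389.0 J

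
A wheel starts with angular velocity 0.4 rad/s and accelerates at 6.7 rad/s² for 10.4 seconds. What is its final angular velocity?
ω = ω₀ + αt = 0.4 + 6.7 × 10.4 = 70.08 rad/s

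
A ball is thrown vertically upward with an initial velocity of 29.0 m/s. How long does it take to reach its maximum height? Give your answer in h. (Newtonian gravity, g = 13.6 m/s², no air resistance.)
t_up = v₀/g (with unit conversion) = 0.0005923 h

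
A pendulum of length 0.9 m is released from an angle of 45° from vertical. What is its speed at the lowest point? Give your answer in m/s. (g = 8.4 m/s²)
h = L(1 − cosθ) = 0.9×(1 − cos45°) = 0.2636 m
v = √(2gh) = √(2×8.4×0.2636) = 2.104 m/s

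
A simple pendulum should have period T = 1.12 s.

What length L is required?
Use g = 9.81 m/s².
T = 2π√(L/g) → L = g(T/2π)² = 9.81×(1.12/2π)² = 0.3117 m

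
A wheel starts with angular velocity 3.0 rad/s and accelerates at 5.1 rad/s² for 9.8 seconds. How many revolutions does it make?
θ = ω₀t + ½αt² = 3.0×9.8 + ½×5.1×9.8² = 274.3 rad
Revolutions = θ/(2π) = 274.3/(2π) = 43.66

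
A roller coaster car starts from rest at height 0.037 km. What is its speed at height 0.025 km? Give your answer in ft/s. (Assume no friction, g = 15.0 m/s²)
mgh₁ = ½mv₂² + mgh₂ → v₂ = √(2g(h₁−h₂)) = √(2×15.0×(37−25)) = 18.97 m/s = 62.25 ft/s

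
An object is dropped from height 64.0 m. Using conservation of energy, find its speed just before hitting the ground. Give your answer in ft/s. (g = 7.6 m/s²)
mgh = ½mv² → v = √(2gh) = √(2×7.6×64) = 31.19 m/s = 102.3 ft/s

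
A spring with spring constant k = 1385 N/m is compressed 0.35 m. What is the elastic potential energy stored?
PE = ½kx² = ½×1385×0.35² = 84.83 J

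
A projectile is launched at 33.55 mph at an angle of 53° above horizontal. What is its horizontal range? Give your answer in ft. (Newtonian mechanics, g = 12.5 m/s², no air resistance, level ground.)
R = v₀² sin(2θ) / g (with unit conversion) = 56.75 ft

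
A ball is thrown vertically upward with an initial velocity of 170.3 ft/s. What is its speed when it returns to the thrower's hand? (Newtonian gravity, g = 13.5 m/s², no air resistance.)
By conservation of energy, the ball returns at the same speed = 170.3 ft/s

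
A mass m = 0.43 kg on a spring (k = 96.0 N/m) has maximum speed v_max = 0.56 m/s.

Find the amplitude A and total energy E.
½mv²_max = ½kA² → A = v_max√(m/k) = 0.56×√(0.43/96.0) = 0.03748 m = 3.748 cm
E = ½mv²_max = ½×0.43×0.56² = 0.06742 J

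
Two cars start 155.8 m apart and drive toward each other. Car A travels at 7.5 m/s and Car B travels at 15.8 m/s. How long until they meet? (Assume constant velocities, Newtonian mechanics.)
Combined speed: v_combined = 7.5 + 15.8 = 23.3 m/s
Time to meet: t = d/23.3 = 155.8/23.3 = 6.69 s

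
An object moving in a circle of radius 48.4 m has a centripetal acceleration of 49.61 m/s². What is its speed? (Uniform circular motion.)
v = √(a_c × r) = √(49.61 × 48.4) = 49.0 m/s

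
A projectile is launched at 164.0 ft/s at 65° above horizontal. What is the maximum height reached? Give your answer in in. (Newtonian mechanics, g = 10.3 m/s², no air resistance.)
H = v₀²sin²(θ)/(2g) (with unit conversion) = 3923.0 in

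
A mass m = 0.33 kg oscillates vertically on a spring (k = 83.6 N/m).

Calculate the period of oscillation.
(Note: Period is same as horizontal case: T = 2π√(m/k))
T = 2π√(m/k) = 2π√(0.33/83.6) = 0.3948 s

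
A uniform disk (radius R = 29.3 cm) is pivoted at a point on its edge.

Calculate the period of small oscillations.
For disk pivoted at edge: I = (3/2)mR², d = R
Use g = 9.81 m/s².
I/m = (3/2)R² = 0.1288 m²; d = R = 0.293 m
T = 2π√((3/2)R²/(gR)) = 2π√(3R/(2g)) = 1.33 s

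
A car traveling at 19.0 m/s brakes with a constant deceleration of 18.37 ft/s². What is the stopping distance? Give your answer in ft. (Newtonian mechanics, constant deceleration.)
d = v₀² / (2a) (with unit conversion) = 105.8 ft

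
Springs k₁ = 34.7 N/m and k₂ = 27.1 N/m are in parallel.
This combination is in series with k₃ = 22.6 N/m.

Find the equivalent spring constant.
k₁₂ = k₁ + k₂ = 61.8 N/m (parallel)
1/k_eq = 1/k₁₂ + 1/k₃ → k_eq = 16.55 N/m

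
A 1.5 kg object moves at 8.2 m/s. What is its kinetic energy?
KE = ½mv² = ½×1.5×8.2² = 50.43 J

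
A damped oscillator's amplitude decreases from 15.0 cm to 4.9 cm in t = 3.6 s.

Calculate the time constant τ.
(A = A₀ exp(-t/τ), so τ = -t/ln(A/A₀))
A/A₀ = 4.9/15.0 = 0.3267; ln(A/A₀) = -1.119
τ = −t/ln(A/A₀) = −3.6/-1.119 = 3.218 s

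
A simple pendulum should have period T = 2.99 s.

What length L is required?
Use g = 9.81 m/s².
T = 2π√(L/g) → L = g(T/2π)² = 9.81×(2.99/2π)² = 2.222 m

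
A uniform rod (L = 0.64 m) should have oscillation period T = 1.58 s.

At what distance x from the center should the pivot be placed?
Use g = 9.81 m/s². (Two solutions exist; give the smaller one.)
T = 2π√((L²/12 + x²)/(gx)). Let c = T²g/(4π²) = 0.6203.
x² − cx + L²/12 = 0 → x = (c − √(c² − L²/3))/2 = 0.06103 m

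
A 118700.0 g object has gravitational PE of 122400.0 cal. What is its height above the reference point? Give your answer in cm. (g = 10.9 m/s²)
PE = mgh → h = PE/(mg) = 5.121e+05 J / (118.7 kg × 10.9 m/s²) = 395.8 m = 39580.0 cm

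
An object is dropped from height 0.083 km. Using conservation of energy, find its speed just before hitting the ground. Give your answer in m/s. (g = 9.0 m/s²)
mgh = ½mv² → v = √(2gh) = √(2×9.0×83) = 38.65 m/s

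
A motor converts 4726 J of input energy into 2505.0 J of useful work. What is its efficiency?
η = W_out/W_in = 2505.0/4726 = 0.53 = 53.0%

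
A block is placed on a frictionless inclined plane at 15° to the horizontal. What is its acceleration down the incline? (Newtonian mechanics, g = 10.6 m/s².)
a = g sin(θ) = 10.6 × sin(15°) = 10.6 × 0.2588 = 2.74 m/s²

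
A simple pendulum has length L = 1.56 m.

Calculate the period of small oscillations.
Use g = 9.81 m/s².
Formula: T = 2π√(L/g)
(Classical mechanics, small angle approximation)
T = 2π√(L/g) = 2π√(1.56/9.81) = 2.506 s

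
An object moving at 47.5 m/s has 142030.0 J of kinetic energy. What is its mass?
KE = ½mv² → m = 2KE/v² = 2×142030.0/47.5² = 125.9 kg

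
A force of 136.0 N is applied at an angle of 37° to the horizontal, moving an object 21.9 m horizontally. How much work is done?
W = Fd cosθ = 136.0×21.9×cos(37°) = 2378.7 J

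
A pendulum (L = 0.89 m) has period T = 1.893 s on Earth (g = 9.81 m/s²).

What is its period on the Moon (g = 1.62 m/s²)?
T = 2π√(L/g), so T_moon/T_earth = √(g_earth/g_moon)
T_moon = 2π√(0.89/1.62) = 4.657 s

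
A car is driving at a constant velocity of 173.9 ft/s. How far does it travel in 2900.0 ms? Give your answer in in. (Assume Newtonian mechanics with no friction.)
d = vt (with unit conversion) = 6052.0 in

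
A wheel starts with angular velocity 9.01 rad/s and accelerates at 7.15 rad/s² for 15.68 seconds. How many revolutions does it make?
θ = ω₀t + ½αt² = 9.01×15.68 + ½×7.15×15.68² = 1020.23 rad
Revolutions = θ/(2π) = 1020.23/(2π) = 162.38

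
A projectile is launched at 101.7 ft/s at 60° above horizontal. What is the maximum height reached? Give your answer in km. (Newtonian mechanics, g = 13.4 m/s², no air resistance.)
H = v₀²sin²(θ)/(2g) (with unit conversion) = 0.02689 km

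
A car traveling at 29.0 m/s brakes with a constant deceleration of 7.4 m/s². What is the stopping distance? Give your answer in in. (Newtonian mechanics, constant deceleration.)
d = v₀² / (2a) (with unit conversion) = 2237.0 in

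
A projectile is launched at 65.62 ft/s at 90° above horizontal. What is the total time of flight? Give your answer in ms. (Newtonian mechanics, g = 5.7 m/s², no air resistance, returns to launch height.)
T = 2v₀sin(θ)/g (with unit conversion) = 7018.0 ms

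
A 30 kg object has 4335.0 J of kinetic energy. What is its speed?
KE = ½mv² → v = √(2KE/m) = √(2×4335.0/30) = 17.0 m/s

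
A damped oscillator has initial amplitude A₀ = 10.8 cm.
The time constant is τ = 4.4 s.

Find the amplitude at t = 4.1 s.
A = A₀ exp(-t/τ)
A = A₀ exp(−t/τ) = 10.8×exp(−4.1/4.4) = 4.253 cm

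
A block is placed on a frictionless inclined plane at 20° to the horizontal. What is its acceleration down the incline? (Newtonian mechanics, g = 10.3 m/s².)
a = g sin(θ) = 10.3 × sin(20°) = 10.3 × 0.342 = 3.52 m/s²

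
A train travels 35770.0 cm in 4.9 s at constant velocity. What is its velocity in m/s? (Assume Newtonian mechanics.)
v = d/t (with unit conversion) = 73.0 m/s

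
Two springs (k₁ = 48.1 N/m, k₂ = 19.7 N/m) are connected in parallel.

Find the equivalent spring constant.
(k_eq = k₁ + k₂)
k_eq = k₁ + k₂ = 48.1 + 19.7 = 67.8 N/m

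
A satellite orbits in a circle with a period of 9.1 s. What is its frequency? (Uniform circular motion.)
f = 1/T = 1/9.1 = 0.1099 Hz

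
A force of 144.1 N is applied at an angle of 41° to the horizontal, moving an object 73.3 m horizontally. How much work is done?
W = Fd cosθ = 144.1×73.3×cos(41°) = 7971.6 J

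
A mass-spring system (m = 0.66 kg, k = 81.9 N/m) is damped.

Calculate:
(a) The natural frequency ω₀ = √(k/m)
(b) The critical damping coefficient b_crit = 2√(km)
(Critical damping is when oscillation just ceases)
ω₀ = √(k/m) = √(81.9/0.66) = 11.14 rad/s
b_crit = 2√(km) = 2√(81.9×0.66) = 14.7 kg/s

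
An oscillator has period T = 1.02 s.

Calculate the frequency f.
f = 1/T = 1/1.02 = 0.9804 Hz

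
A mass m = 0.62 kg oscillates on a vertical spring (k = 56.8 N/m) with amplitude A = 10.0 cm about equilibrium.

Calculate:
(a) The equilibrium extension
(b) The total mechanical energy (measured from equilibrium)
x_eq = mg/k = 0.62×9.81/56.8 = 0.1071 m = 10.71 cm
E = ½kA² = ½×56.8×(0.1)² = 0.284 J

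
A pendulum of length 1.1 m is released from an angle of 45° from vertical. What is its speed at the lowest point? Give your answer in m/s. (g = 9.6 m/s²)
h = L(1 − cosθ) = 1.1×(1 − cos45°) = 0.3222 m
v = √(2gh) = √(2×9.6×0.3222) = 2.487 m/s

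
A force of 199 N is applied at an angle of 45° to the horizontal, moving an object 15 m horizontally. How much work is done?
W = Fd cosθ = 199×15×cos(45°) = 2110.7 J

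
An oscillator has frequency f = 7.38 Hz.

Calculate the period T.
T = 1/f = 1/7.38 = 0.1355 s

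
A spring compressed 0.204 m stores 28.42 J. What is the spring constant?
PE = ½kx² → k = 2PE/x² = 2×28.42/0.204² = 1366.0 N/m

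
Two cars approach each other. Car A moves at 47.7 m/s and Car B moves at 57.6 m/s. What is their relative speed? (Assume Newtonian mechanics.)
v_rel = v_A + v_B = 47.7 + 57.6 = 105.3 m/s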